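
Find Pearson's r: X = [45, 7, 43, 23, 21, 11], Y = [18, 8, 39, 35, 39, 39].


Mean X = 25.0000, Mean Y = 29.6667
SD X = 14.514361, SD Y = 12.215655
Cov = 24.333333
r = 24.333333/(14.514361*12.215655) = 0.1372

r = 0.1372


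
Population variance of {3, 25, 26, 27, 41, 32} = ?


Mean = 25.6667
Squared deviations: 513.7778, 0.4444, 0.1111, 1.7778, 235.1111, 40.1111
Sum = 791.3333
Variance = 791.3333/6 = 131.8889

Variance = 131.8889


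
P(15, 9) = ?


P(15,9) = 15!/6!
= 1307674368000/720
= 1816214400

P(15,9) = 1816214400


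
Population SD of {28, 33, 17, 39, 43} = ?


Mean = 32.0000
Variance = 82.4000
SD = sqrt(82.4000) = 9.0774

SD = 9.0774


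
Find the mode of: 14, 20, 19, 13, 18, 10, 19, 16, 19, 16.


Frequencies: 10:1, 13:1, 14:1, 16:2, 18:1, 19:3, 20:1
Max frequency = 3
Mode = 19

Mode = 19


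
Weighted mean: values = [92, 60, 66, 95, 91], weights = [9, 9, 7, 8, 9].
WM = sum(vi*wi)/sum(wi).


Numerator = 92*9 + 60*9 + 66*7 + 95*8 + 91*9 = 3409
Denominator = 9 + 9 + 7 + 8 + 9 = 42
WM = 3409/42 = 81.1667

WM = 81.1667


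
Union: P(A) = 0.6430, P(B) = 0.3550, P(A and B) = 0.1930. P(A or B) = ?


P(A∪B) = 0.6430 + 0.3550 - 0.1930
= 0.9980 - 0.1930
= 0.8050

P(A∪B) = 0.8050


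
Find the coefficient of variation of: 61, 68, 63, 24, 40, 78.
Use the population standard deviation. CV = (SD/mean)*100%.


Mean = 55.6667
SD = 18.1720
CV = (18.1720/55.6667)*100 = 32.6443%

CV = 32.6443%


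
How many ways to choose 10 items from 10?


C(10,10) = 10!/(10! × 0!)
= 3628800/(3628800 × 1)
= 1

C(10,10) = 1


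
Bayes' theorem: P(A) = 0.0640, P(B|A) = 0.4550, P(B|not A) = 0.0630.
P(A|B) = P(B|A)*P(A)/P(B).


P(B) = P(B|A)*P(A) + P(B|A')*P(A')
= 0.4550*0.0640 + 0.0630*0.9360
= 0.029120 + 0.058968 = 0.088088
P(A|B) = 0.029120/0.088088 = 0.3306

P(A|B) = 0.3306


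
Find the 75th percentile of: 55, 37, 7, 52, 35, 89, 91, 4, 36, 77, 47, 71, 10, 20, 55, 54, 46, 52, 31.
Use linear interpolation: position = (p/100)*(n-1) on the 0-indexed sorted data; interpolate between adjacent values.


Sorted: 4, 7, 10, 20, 31, 35, 36, 37, 46, 47, 52, 52, 54, 55, 55, 71, 77, 89, 91
n = 19
Index = 75/100 * 18 = 13.5000
Lower = data[13] = 55, Upper = data[14] = 55
P75 = 55 + 0.5000*(0) = 55.0000

P75 = 55.0000


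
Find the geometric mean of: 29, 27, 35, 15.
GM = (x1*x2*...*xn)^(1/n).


Product = 29 × 27 × 35 × 15 = 411075
GM = 411075^(1/4) = 25.3210

GM = 25.3210


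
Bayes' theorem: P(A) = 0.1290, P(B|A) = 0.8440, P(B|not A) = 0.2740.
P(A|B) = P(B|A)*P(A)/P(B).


P(B) = P(B|A)*P(A) + P(B|A')*P(A')
= 0.8440*0.1290 + 0.2740*0.8710
= 0.108876 + 0.238654 = 0.347530
P(A|B) = 0.108876/0.347530 = 0.3133

P(A|B) = 0.3133


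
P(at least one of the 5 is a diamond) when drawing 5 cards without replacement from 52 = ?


P(at least one) = 1 - P(none)
P(none) = (39/52) × (38/51) × (37/50) × (36/49) × (35/48) = 0.221534
P(at least one) = 1 - 0.221534 = 0.7785

P = 0.7785


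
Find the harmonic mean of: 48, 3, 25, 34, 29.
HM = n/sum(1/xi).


Sum of reciprocals = 1/48 + 1/3 + 1/25 + 1/34 + 1/29 = 0.458061
HM = 5/0.458061 = 10.9156

HM = 10.9156


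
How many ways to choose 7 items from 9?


C(9,7) = 9!/(7! × 2!)
= 362880/(5040 × 2)
= 36

C(9,7) = 36


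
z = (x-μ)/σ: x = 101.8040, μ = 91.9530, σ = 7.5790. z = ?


z = (101.8040 - 91.9530)/7.5790
= 9.8510/7.5790
= 1.2998

z = 1.2998


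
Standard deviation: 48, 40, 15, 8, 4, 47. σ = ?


Mean = 27.0000
Variance = 340.6667
SD = sqrt(340.6667) = 18.4572

SD = 18.4572


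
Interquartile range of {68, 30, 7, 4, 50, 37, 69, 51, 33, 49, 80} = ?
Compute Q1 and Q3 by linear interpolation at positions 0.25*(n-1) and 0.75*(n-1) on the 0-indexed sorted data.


Sorted: 4, 7, 30, 33, 37, 49, 50, 51, 68, 69, 80
Q1 (25th %ile) = 31.5000
Q3 (75th %ile) = 59.5000
IQR = 59.5000 - 31.5000 = 28.0000

IQR = 28.0000


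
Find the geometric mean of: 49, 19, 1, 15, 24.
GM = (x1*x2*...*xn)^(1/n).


Product = 49 × 19 × 1 × 15 × 24 = 335160
GM = 335160^(1/5) = 12.7365

GM = 12.7365


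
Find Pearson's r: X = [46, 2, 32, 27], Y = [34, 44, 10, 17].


Mean X = 26.7500, Mean Y = 26.2500
SD X = 15.896147, SD Y = 13.460591
Cov = -94.437500
r = -94.437500/(15.896147*13.460591) = -0.4414

r = -0.4414


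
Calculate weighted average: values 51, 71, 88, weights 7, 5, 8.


Numerator = 51*7 + 71*5 + 88*8 = 1416
Denominator = 7 + 5 + 8 = 20
WM = 1416/20 = 70.8000

WM = 70.8000


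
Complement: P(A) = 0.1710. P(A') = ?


P(not A) = 1 - 0.1710 = 0.8290

P(not A) = 0.8290


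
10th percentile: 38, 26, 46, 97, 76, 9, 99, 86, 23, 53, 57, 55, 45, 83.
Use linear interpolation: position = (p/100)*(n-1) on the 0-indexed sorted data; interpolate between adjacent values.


Sorted: 9, 23, 26, 38, 45, 46, 53, 55, 57, 76, 83, 86, 97, 99
n = 14
Index = 10/100 * 13 = 1.3000
Lower = data[1] = 23, Upper = data[2] = 26
P10 = 23 + 0.3000*(3) = 23.9000

P10 = 23.9000


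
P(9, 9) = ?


P(9,9) = 9!/0!
= 362880/1
= 362880

P(9,9) = 362880


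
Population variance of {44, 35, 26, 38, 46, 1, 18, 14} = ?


Mean = 27.7500
Squared deviations: 264.0625, 52.5625, 3.0625, 105.0625, 333.0625, 715.5625, 95.0625, 189.0625
Sum = 1757.5000
Variance = 1757.5000/8 = 219.6875

Variance = 219.6875


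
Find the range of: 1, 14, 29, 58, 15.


Max = 58, Min = 1
Range = 58 - 1 = 57

Range = 57


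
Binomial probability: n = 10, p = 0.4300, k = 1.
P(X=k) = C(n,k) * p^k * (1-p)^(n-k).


C(10,1) = 10
p^1 = 0.430000
(1-p)^9 = 0.006351
P = 10 * 0.430000 * 0.006351 = 0.0273

P(X=1) = 0.0273


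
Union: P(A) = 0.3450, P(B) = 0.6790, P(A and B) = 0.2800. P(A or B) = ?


P(A∪B) = 0.3450 + 0.6790 - 0.2800
= 1.0240 - 0.2800
= 0.7440

P(A∪B) = 0.7440


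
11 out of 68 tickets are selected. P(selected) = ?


P = 11/68 = 0.1618

P = 0.1618


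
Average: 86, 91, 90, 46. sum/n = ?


Sum = 86 + 91 + 90 + 46 = 313
n = 4
Mean = 313/4 = 78.2500

Mean = 78.2500


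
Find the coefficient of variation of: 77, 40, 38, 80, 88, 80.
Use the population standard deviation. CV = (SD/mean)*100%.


Mean = 67.1667
SD = 20.2024
CV = (20.2024/67.1667)*100 = 30.0781%

CV = 30.0781%


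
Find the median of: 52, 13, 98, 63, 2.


Sorted: 2, 13, 52, 63, 98
n = 5 (odd)
Middle value = 52

Median = 52


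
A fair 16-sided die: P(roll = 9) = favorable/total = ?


Favorable outcomes (roll = 9): 1
Total outcomes = 16
P = 1/16 = 0.0625

P = 0.0625


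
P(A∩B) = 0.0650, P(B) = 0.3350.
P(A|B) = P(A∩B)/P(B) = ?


P(A|B) = 0.0650/0.3350 = 0.1940

P(A|B) = 0.1940


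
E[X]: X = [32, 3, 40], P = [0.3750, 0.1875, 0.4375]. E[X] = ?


E[X] = 32*0.3750 + 3*0.1875 + 40*0.4375
= 12.0000 + 0.5625 + 17.5000
= 30.0625

E[X] = 30.0625


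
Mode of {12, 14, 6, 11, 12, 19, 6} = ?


Frequencies: 6:2, 11:1, 12:2, 14:1, 19:1
Max frequency = 2
Mode = 6, 12

Mode = 6, 12


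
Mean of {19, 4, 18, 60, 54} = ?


Sum = 19 + 4 + 18 + 60 + 54 = 155
n = 5
Mean = 155/5 = 31.0000

Mean = 31.0000


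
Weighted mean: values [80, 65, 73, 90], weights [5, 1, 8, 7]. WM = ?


Numerator = 80*5 + 65*1 + 73*8 + 90*7 = 1679
Denominator = 5 + 1 + 8 + 7 = 21
WM = 1679/21 = 79.9524

WM = 79.9524


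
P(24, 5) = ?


P(24,5) = 24!/19!
= 620448401733239439360000/121645100408832000
= 5100480

P(24,5) = 5100480


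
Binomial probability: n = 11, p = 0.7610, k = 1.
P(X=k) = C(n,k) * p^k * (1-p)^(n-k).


C(11,1) = 11
p^1 = 0.761000
(1-p)^10 = 6.081056e-07
P = 11 * 0.761000 * 6.081056e-07 = 5.0905e-06

P(X=1) = 5.0905e-06


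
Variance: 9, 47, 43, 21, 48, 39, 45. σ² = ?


Mean = 36.0000
Squared deviations: 729.0000, 121.0000, 49.0000, 225.0000, 144.0000, 9.0000, 81.0000
Sum = 1358.0000
Variance = 1358.0000/7 = 194.0000

Variance = 194.0000


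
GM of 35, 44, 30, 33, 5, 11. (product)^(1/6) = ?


Product = 35 × 44 × 30 × 33 × 5 × 11 = 83853000
GM = 83853000^(1/6) = 20.9212

GM = 20.9212


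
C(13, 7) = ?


C(13,7) = 13!/(7! × 6!)
= 6227020800/(5040 × 720)
= 1716

C(13,7) = 1716


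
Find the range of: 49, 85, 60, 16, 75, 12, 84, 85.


Max = 85, Min = 12
Range = 85 - 12 = 73

Range = 73


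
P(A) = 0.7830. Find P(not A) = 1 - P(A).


P(not A) = 1 - 0.7830 = 0.2170

P(not A) = 0.2170


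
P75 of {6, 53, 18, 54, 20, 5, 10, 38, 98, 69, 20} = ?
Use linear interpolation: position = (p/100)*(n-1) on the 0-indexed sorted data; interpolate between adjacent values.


Sorted: 5, 6, 10, 18, 20, 20, 38, 53, 54, 69, 98
n = 11
Index = 75/100 * 10 = 7.5000
Lower = data[7] = 53, Upper = data[8] = 54
P75 = 53 + 0.5000*(1) = 53.5000

P75 = 53.5000


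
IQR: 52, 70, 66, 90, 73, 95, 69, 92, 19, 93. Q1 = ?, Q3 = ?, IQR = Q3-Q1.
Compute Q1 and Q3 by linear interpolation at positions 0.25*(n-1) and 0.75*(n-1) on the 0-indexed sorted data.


Sorted: 19, 52, 66, 69, 70, 73, 90, 92, 93, 95
Q1 (25th %ile) = 66.7500
Q3 (75th %ile) = 91.5000
IQR = 91.5000 - 66.7500 = 24.7500

IQR = 24.7500


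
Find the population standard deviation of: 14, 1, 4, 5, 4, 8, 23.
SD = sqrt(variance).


Mean = 8.4286
Variance = 49.9592
SD = sqrt(49.9592) = 7.0682

SD = 7.0682


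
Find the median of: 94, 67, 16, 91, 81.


Sorted: 16, 67, 81, 91, 94
n = 5 (odd)
Middle value = 81

Median = 81


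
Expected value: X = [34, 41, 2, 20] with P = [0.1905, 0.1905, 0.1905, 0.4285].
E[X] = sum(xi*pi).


E[X] = 34*0.1905 + 41*0.1905 + 2*0.1905 + 20*0.4285
= 6.4770 + 7.8105 + 0.3810 + 8.5700
= 23.2385

E[X] = 23.2385


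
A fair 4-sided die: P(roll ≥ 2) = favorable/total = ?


Favorable outcomes (roll ≥ 2): 3
Total outcomes = 4
P = 3/4 = 0.7500

P = 0.7500


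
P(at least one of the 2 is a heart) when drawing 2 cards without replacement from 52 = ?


P(at least one) = 1 - P(none)
P(none) = (39/52) × (38/51) = 0.558824
P(at least one) = 1 - 0.558824 = 0.4412

P = 0.4412


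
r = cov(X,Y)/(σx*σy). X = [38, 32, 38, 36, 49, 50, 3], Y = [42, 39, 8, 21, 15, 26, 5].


Mean X = 35.1429, Mean Y = 22.2857
SD X = 14.505453, SD Y = 13.306435
Cov = 67.387755
r = 67.387755/(14.505453*13.306435) = 0.3491

r = 0.3491


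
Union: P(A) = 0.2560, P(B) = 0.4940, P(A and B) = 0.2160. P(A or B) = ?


P(A∪B) = 0.2560 + 0.4940 - 0.2160
= 0.7500 - 0.2160
= 0.5340

P(A∪B) = 0.5340


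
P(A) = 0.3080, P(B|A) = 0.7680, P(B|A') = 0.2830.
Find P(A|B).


P(B) = P(B|A)*P(A) + P(B|A')*P(A')
= 0.7680*0.3080 + 0.2830*0.6920
= 0.236544 + 0.195836 = 0.432380
P(A|B) = 0.236544/0.432380 = 0.5471

P(A|B) = 0.5471


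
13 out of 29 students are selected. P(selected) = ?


P = 13/29 = 0.4483

P = 0.4483


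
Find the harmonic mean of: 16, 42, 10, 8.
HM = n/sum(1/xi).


Sum of reciprocals = 1/16 + 1/42 + 1/10 + 1/8 = 0.311310
HM = 4/0.311310 = 12.8489

HM = 12.8489


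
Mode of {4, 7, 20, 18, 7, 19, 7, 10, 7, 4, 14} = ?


Frequencies: 4:2, 7:4, 10:1, 14:1, 18:1, 19:1, 20:1
Max frequency = 4
Mode = 7

Mode = 7


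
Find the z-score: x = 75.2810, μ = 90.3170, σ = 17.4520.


z = (75.2810 - 90.3170)/17.4520
= -15.0360/17.4520
= -0.8616

z = -0.8616


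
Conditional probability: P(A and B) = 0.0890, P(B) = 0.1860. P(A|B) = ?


P(A|B) = 0.0890/0.1860 = 0.4785

P(A|B) = 0.4785


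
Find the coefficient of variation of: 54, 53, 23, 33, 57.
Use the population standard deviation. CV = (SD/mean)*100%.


Mean = 44.0000
SD = 13.5056
CV = (13.5056/44.0000)*100 = 30.6944%

CV = 30.6944%


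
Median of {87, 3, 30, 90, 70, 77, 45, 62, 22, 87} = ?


Sorted: 3, 22, 30, 45, 62, 70, 77, 87, 87, 90
n = 10 (even)
Middle values: 62 and 70
Median = (62+70)/2 = 66.0000

Median = 66.0000


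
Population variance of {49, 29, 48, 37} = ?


Mean = 40.7500
Squared deviations: 68.0625, 138.0625, 52.5625, 14.0625
Sum = 272.7500
Variance = 272.7500/4 = 68.1875

Variance = 68.1875


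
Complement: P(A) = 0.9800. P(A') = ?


P(not A) = 1 - 0.9800 = 0.0200

P(not A) = 0.0200


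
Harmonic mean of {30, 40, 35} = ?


Sum of reciprocals = 1/30 + 1/40 + 1/35 = 0.086905
HM = 3/0.086905 = 34.5205

HM = 34.5205


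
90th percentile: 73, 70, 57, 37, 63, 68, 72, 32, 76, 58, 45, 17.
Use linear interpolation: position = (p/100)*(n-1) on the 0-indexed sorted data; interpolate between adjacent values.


Sorted: 17, 32, 37, 45, 57, 58, 63, 68, 70, 72, 73, 76
n = 12
Index = 90/100 * 11 = 9.9000
Lower = data[9] = 72, Upper = data[10] = 73
P90 = 72 + 0.9000*(1) = 72.9000

P90 = 72.9000


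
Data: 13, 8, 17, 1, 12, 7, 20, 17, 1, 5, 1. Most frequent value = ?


Frequencies: 1:3, 5:1, 7:1, 8:1, 12:1, 13:1, 17:2, 20:1
Max frequency = 3
Mode = 1

Mode = 1


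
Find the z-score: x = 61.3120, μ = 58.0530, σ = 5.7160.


z = (61.3120 - 58.0530)/5.7160
= 3.2590/5.7160
= 0.5702

z = 0.5702


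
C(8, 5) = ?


C(8,5) = 8!/(5! × 3!)
= 40320/(120 × 6)
= 56

C(8,5) = 56


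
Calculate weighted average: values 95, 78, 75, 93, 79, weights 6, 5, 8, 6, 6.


Numerator = 95*6 + 78*5 + 75*8 + 93*6 + 79*6 = 2592
Denominator = 6 + 5 + 8 + 6 + 6 = 31
WM = 2592/31 = 83.6129

WM = 83.6129


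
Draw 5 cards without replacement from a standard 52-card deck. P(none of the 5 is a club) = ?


P(no clubs) = (39/52) × (38/51) × (37/50) × (36/49) × (35/48)
= 0.2215

P = 0.2215


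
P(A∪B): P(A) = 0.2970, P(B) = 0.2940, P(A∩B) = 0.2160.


P(A∪B) = 0.2970 + 0.2940 - 0.2160
= 0.5910 - 0.2160
= 0.3750

P(A∪B) = 0.3750


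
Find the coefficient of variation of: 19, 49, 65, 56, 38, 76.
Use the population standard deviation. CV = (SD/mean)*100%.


Mean = 50.5000
SD = 18.4459
CV = (18.4459/50.5000)*100 = 36.5265%

CV = 36.5265%


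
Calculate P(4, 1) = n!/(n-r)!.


P(4,1) = 4!/3!
= 24/6
= 4

P(4,1) = 4


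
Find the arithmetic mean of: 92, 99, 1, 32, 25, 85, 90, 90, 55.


Sum = 92 + 99 + 1 + 32 + 25 + 85 + 90 + 90 + 55 = 569
n = 9
Mean = 569/9 = 63.2222

Mean = 63.2222


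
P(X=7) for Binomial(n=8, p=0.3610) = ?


C(8,7) = 8
p^7 = 0.000799
(1-p)^1 = 0.639000
P = 8 * 0.000799 * 0.639000 = 0.0041

P(X=7) = 0.0041


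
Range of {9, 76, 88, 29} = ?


Max = 88, Min = 9
Range = 88 - 9 = 79

Range = 79


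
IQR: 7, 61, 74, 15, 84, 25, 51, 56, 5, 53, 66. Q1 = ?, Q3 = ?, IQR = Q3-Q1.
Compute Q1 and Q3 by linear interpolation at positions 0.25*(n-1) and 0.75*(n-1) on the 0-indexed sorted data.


Sorted: 5, 7, 15, 25, 51, 53, 56, 61, 66, 74, 84
Q1 (25th %ile) = 20.0000
Q3 (75th %ile) = 63.5000
IQR = 63.5000 - 20.0000 = 43.5000

IQR = 43.5000


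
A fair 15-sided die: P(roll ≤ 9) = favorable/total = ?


Favorable outcomes (roll ≤ 9): 9
Total outcomes = 15
P = 9/15 = 0.6000

P = 0.6000


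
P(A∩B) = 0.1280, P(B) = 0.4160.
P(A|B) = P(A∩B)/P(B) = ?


P(A|B) = 0.1280/0.4160 = 0.3077

P(A|B) = 0.3077


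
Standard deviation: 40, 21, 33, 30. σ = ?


Mean = 31.0000
Variance = 46.5000
SD = sqrt(46.5000) = 6.8191

SD = 6.8191


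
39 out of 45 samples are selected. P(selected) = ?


P = 39/45 = 0.8667

P = 0.8667


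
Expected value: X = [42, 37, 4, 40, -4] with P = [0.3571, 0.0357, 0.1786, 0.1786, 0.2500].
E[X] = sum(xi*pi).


E[X] = 42*0.3571 + 37*0.0357 + 4*0.1786 + 40*0.1786 - 4*0.2500
= 14.9982 + 1.3209 + 0.7144 + 7.1440 - 1.0000
= 23.1775

E[X] = 23.1775


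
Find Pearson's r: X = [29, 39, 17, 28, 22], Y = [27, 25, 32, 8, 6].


Mean X = 27.0000, Mean Y = 19.6000
SD X = 7.402702, SD Y = 10.556515
Cov = 2.400000
r = 2.400000/(7.402702*10.556515) = 0.0307

r = 0.0307


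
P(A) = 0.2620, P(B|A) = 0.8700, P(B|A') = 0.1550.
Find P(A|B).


P(B) = P(B|A)*P(A) + P(B|A')*P(A')
= 0.8700*0.2620 + 0.1550*0.7380
= 0.227940 + 0.114390 = 0.342330
P(A|B) = 0.227940/0.342330 = 0.6658

P(A|B) = 0.6658


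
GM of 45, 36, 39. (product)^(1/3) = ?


Product = 45 × 36 × 39 = 63180
GM = 63180^(1/3) = 39.8284

GM = 39.8284


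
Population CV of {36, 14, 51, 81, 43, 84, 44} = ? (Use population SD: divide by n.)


Mean = 50.4286
SD = 22.9711
CV = (22.9711/50.4286)*100 = 45.5518%

CV = 45.5518%


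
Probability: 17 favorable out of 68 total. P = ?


P = 17/68 = 0.2500

P = 0.2500


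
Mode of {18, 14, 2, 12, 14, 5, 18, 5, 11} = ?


Frequencies: 2:1, 5:2, 11:1, 12:1, 14:2, 18:2
Max frequency = 2
Mode = 5, 14, 18

Mode = 5, 14, 18


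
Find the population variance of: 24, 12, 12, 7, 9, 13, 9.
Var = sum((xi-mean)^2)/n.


Mean = 12.2857
Squared deviations: 137.2245, 0.0816, 0.0816, 27.9388, 10.7959, 0.5102, 10.7959
Sum = 187.4286
Variance = 187.4286/7 = 26.7755

Variance = 26.7755


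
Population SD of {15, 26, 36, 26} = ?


Mean = 25.7500
Variance = 55.1875
SD = sqrt(55.1875) = 7.4288

SD = 7.4288


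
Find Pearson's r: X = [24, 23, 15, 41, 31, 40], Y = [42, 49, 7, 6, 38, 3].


Mean X = 29.0000, Mean Y = 24.1667
SD X = 9.363048, SD Y = 19.143464
Cov = -70.166667
r = -70.166667/(9.363048*19.143464) = -0.3915

r = -0.3915


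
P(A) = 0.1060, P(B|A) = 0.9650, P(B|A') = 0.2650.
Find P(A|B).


P(B) = P(B|A)*P(A) + P(B|A')*P(A')
= 0.9650*0.1060 + 0.2650*0.8940
= 0.102290 + 0.236910 = 0.339200
P(A|B) = 0.102290/0.339200 = 0.3016

P(A|B) = 0.3016


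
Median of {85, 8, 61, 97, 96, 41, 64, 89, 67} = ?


Sorted: 8, 41, 61, 64, 67, 85, 89, 96, 97
n = 9 (odd)
Middle value = 67

Median = 67


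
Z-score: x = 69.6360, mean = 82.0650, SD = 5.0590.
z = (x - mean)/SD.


z = (69.6360 - 82.0650)/5.0590
= -12.4290/5.0590
= -2.4568

z = -2.4568


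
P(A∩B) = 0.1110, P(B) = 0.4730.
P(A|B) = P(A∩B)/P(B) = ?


P(A|B) = 0.1110/0.4730 = 0.2347

P(A|B) = 0.2347


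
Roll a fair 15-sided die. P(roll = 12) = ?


Favorable outcomes (roll = 12): 1
Total outcomes = 15
P = 1/15 = 0.0667

P = 0.0667


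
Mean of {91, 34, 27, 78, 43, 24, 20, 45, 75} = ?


Sum = 91 + 34 + 27 + 78 + 43 + 24 + 20 + 45 + 75 = 437
n = 9
Mean = 437/9 = 48.5556

Mean = 48.5556


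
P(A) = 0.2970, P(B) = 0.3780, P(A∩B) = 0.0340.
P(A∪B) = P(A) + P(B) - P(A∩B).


P(A∪B) = 0.2970 + 0.3780 - 0.0340
= 0.6750 - 0.0340
= 0.6410

P(A∪B) = 0.6410


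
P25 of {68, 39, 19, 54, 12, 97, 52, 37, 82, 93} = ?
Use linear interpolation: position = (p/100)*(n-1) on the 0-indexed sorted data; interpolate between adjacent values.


Sorted: 12, 19, 37, 39, 52, 54, 68, 82, 93, 97
n = 10
Index = 25/100 * 9 = 2.2500
Lower = data[2] = 37, Upper = data[3] = 39
P25 = 37 + 0.2500*(2) = 37.5000

P25 = 37.5000


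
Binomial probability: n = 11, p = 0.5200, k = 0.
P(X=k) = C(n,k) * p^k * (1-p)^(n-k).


C(11,0) = 1
p^0 = 1.000000
(1-p)^11 = 0.000312
P = 1 * 1.000000 * 0.000312 = 0.0003

P(X=0) = 0.0003


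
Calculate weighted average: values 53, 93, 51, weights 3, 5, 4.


Numerator = 53*3 + 93*5 + 51*4 = 828
Denominator = 3 + 5 + 4 = 12
WM = 828/12 = 69.0000

WM = 69.0000


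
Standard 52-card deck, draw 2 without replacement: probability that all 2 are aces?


P(all aces) = (4/52) × (3/51)
= 0.0045

P = 0.0045


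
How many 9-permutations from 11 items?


P(11,9) = 11!/2!
= 39916800/2
= 19958400

P(11,9) = 19958400


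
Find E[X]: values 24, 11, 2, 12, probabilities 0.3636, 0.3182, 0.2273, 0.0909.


E[X] = 24*0.3636 + 11*0.3182 + 2*0.2273 + 12*0.0909
= 8.7264 + 3.5002 + 0.4546 + 1.0908
= 13.7720

E[X] = 13.7720


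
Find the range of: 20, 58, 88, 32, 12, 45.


Max = 88, Min = 12
Range = 88 - 12 = 76

Range = 76


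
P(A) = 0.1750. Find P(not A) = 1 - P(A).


P(not A) = 1 - 0.1750 = 0.8250

P(not A) = 0.8250


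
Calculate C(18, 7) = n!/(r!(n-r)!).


C(18,7) = 18!/(7! × 11!)
= 6402373705728000/(5040 × 39916800)
= 31824

C(18,7) = 31824


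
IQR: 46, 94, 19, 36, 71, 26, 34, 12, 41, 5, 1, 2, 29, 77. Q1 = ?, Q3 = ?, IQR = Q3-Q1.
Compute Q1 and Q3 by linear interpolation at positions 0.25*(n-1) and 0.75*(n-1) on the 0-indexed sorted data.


Sorted: 1, 2, 5, 12, 19, 26, 29, 34, 36, 41, 46, 71, 77, 94
Q1 (25th %ile) = 13.7500
Q3 (75th %ile) = 44.7500
IQR = 44.7500 - 13.7500 = 31.0000

IQR = 31.0000


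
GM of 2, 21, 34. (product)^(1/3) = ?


Product = 2 × 21 × 34 = 1428
GM = 1428^(1/3) = 11.2610

GM = 11.2610


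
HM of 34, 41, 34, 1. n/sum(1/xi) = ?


Sum of reciprocals = 1/34 + 1/41 + 1/34 + 1/1 = 1.083214
HM = 4/1.083214 = 3.6927

HM = 3.6927


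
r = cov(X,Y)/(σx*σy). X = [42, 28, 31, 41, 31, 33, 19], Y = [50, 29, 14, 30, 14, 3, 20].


Mean X = 32.1429, Mean Y = 22.8571
SD X = 7.259055, SD Y = 14.065445
Cov = 49.448980
r = 49.448980/(7.259055*14.065445) = 0.4843

r = 0.4843


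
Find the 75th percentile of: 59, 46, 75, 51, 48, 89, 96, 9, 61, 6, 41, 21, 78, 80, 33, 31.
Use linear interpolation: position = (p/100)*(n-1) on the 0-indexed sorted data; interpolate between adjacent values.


Sorted: 6, 9, 21, 31, 33, 41, 46, 48, 51, 59, 61, 75, 78, 80, 89, 96
n = 16
Index = 75/100 * 15 = 11.2500
Lower = data[11] = 75, Upper = data[12] = 78
P75 = 75 + 0.2500*(3) = 75.7500

P75 = 75.7500


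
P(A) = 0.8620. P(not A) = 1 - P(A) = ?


P(not A) = 1 - 0.8620 = 0.1380

P(not A) = 0.1380


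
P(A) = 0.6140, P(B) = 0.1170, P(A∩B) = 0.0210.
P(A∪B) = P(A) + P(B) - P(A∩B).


P(A∪B) = 0.6140 + 0.1170 - 0.0210
= 0.7310 - 0.0210
= 0.7100

P(A∪B) = 0.7100


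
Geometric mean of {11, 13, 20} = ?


Product = 11 × 13 × 20 = 2860
GM = 2860^(1/3) = 14.1946

GM = 14.1946


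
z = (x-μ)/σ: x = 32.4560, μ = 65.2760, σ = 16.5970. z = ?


z = (32.4560 - 65.2760)/16.5970
= -32.8200/16.5970
= -1.9775

z = -1.9775


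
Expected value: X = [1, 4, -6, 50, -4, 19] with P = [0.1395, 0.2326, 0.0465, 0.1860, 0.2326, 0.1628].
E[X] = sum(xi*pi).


E[X] = 1*0.1395 + 4*0.2326 - 6*0.0465 + 50*0.1860 - 4*0.2326 + 19*0.1628
= 0.1395 + 0.9304 - 0.2790 + 9.3000 - 0.9304 + 3.0932
= 12.2537

E[X] = 12.2537


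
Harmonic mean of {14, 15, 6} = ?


Sum of reciprocals = 1/14 + 1/15 + 1/6 = 0.304762
HM = 3/0.304762 = 9.8438

HM = 9.8438


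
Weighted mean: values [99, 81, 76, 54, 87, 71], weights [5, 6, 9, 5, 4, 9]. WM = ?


Numerator = 99*5 + 81*6 + 76*9 + 54*5 + 87*4 + 71*9 = 2922
Denominator = 5 + 6 + 9 + 5 + 4 + 9 = 38
WM = 2922/38 = 76.8947

WM = 76.8947


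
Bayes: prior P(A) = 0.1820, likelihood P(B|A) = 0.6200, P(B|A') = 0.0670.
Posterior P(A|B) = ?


P(B) = P(B|A)*P(A) + P(B|A')*P(A')
= 0.6200*0.1820 + 0.0670*0.8180
= 0.112840 + 0.054806 = 0.167646
P(A|B) = 0.112840/0.167646 = 0.6731

P(A|B) = 0.6731


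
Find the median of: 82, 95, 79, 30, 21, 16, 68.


Sorted: 16, 21, 30, 68, 79, 82, 95
n = 7 (odd)
Middle value = 68

Median = 68


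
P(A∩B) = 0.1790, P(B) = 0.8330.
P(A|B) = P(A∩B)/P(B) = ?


P(A|B) = 0.1790/0.8330 = 0.2149

P(A|B) = 0.2149


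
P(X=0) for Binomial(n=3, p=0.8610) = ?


C(3,0) = 1
p^0 = 1.000000
(1-p)^3 = 0.002686
P = 1 * 1.000000 * 0.002686 = 0.0027

P(X=0) = 0.0027


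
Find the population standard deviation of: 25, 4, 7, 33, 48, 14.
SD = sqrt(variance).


Mean = 21.8333
Variance = 236.4722
SD = sqrt(236.4722) = 15.3777

SD = 15.3777


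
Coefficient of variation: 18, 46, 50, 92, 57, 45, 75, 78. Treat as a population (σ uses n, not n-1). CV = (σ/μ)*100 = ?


Mean = 57.6250
SD = 21.8571
CV = (21.8571/57.6250)*100 = 37.9300%

CV = 37.9300%


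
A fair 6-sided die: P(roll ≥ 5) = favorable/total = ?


Favorable outcomes (roll ≥ 5): 2
Total outcomes = 6
P = 2/6 = 0.3333

P = 0.3333


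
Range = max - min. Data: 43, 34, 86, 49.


Max = 86, Min = 34
Range = 86 - 34 = 52

Range = 52


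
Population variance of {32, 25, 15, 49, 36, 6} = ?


Mean = 27.1667
Squared deviations: 23.3611, 4.6944, 148.0278, 476.6944, 78.0278, 448.0278
Sum = 1178.8333
Variance = 1178.8333/6 = 196.4722

Variance = 196.4722


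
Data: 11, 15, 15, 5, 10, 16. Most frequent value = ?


Frequencies: 5:1, 10:1, 11:1, 15:2, 16:1
Max frequency = 2
Mode = 15

Mode = 15


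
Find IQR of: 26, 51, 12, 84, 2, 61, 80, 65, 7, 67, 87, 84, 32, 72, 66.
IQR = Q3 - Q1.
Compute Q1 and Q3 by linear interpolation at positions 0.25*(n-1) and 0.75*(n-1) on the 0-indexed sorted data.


Sorted: 2, 7, 12, 26, 32, 51, 61, 65, 66, 67, 72, 80, 84, 84, 87
Q1 (25th %ile) = 29.0000
Q3 (75th %ile) = 76.0000
IQR = 76.0000 - 29.0000 = 47.0000

IQR = 47.0000


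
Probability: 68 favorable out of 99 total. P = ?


P = 68/99 = 0.6869

P = 0.6869


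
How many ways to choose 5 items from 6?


C(6,5) = 6!/(5! × 1!)
= 720/(120 × 1)
= 6

C(6,5) = 6


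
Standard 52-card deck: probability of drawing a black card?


26 black cards in 52 cards
P = 26/52 = 0.5000

P = 0.5000


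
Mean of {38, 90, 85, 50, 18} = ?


Sum = 38 + 90 + 85 + 50 + 18 = 281
n = 5
Mean = 281/5 = 56.2000

Mean = 56.2000


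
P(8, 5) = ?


P(8,5) = 8!/3!
= 40320/6
= 6720

P(8,5) = 6720


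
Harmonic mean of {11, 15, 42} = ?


Sum of reciprocals = 1/11 + 1/15 + 1/42 = 0.181385
HM = 3/0.181385 = 16.5394

HM = 16.5394


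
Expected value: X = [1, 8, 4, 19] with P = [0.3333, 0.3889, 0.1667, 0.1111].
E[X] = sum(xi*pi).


E[X] = 1*0.3333 + 8*0.3889 + 4*0.1667 + 19*0.1111
= 0.3333 + 3.1112 + 0.6668 + 2.1109
= 6.2222

E[X] = 6.2222


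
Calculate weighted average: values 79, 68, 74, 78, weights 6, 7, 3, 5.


Numerator = 79*6 + 68*7 + 74*3 + 78*5 = 1562
Denominator = 6 + 7 + 3 + 5 = 21
WM = 1562/21 = 74.3810

WM = 74.3810


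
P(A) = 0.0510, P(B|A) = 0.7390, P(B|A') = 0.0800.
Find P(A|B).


P(B) = P(B|A)*P(A) + P(B|A')*P(A')
= 0.7390*0.0510 + 0.0800*0.9490
= 0.037689 + 0.075920 = 0.113609
P(A|B) = 0.037689/0.113609 = 0.3317

P(A|B) = 0.3317


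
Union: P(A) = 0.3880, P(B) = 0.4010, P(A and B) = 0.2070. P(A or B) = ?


P(A∪B) = 0.3880 + 0.4010 - 0.2070
= 0.7890 - 0.2070
= 0.5820

P(A∪B) = 0.5820


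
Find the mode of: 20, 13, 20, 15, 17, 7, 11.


Frequencies: 7:1, 11:1, 13:1, 15:1, 17:1, 20:2
Max frequency = 2
Mode = 20

Mode = 20


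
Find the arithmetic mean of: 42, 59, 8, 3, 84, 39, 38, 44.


Sum = 42 + 59 + 8 + 3 + 84 + 39 + 38 + 44 = 317
n = 8
Mean = 317/8 = 39.6250

Mean = 39.6250


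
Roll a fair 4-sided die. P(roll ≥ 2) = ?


Favorable outcomes (roll ≥ 2): 3
Total outcomes = 4
P = 3/4 = 0.7500

P = 0.7500


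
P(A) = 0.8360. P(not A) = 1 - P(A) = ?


P(not A) = 1 - 0.8360 = 0.1640

P(not A) = 0.1640


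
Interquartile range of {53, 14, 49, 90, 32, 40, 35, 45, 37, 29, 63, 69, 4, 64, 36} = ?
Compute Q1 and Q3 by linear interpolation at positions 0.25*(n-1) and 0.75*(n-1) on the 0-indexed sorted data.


Sorted: 4, 14, 29, 32, 35, 36, 37, 40, 45, 49, 53, 63, 64, 69, 90
Q1 (25th %ile) = 33.5000
Q3 (75th %ile) = 58.0000
IQR = 58.0000 - 33.5000 = 24.5000

IQR = 24.5000


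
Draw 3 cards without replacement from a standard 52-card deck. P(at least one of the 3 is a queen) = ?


P(at least one) = 1 - P(none)
P(none) = (48/52) × (47/51) × (46/50) = 0.782624
P(at least one) = 1 - 0.782624 = 0.2174

P = 0.2174


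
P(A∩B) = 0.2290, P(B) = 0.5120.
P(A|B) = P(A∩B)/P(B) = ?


P(A|B) = 0.2290/0.5120 = 0.4473

P(A|B) = 0.4473


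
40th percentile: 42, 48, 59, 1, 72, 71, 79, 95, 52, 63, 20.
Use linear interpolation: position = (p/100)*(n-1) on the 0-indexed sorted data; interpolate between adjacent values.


Sorted: 1, 20, 42, 48, 52, 59, 63, 71, 72, 79, 95
n = 11
Index = 40/100 * 10 = 4.0000
Lower = data[4] = 52, Upper = data[5] = 59
P40 = 52 + 0*(7) = 52.0000

P40 = 52.0000


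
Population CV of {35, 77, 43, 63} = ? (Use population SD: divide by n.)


Mean = 54.5000
SD = 16.5151
CV = (16.5151/54.5000)*100 = 30.3030%

CV = 30.3030%


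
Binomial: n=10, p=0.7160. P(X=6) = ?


C(10,6) = 210
p^6 = 0.134734
(1-p)^4 = 0.006505
P = 210 * 0.134734 * 0.006505 = 0.1841

P(X=6) = 0.1841


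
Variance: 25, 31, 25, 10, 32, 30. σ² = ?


Mean = 25.5000
Squared deviations: 0.2500, 30.2500, 0.2500, 240.2500, 42.2500, 20.2500
Sum = 333.5000
Variance = 333.5000/6 = 55.5833

Variance = 55.5833


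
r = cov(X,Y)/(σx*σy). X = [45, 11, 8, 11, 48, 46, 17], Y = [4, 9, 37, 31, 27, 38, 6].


Mean X = 26.5714, Mean Y = 21.7143
SD X = 17.311079, SD Y = 13.812151
Cov = 3.306122
r = 3.306122/(17.311079*13.812151) = 0.0138

r = 0.0138


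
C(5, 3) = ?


C(5,3) = 5!/(3! × 2!)
= 120/(6 × 2)
= 10

C(5,3) = 10


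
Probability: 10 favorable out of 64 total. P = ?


P = 10/64 = 0.1562

P = 0.1562


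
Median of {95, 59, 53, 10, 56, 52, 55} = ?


Sorted: 10, 52, 53, 55, 56, 59, 95
n = 7 (odd)
Middle value = 55

Median = 55


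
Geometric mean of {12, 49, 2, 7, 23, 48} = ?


Product = 12 × 49 × 2 × 7 × 23 × 48 = 9088128
GM = 9088128^(1/6) = 14.4459

GM = 14.4459


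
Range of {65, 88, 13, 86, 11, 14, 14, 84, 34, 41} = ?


Max = 88, Min = 11
Range = 88 - 11 = 77

Range = 77


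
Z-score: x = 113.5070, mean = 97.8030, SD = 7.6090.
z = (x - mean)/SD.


z = (113.5070 - 97.8030)/7.6090
= 15.7040/7.6090
= 2.0639

z = 2.0639


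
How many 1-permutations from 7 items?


P(7,1) = 7!/6!
= 5040/720
= 7

P(7,1) = 7


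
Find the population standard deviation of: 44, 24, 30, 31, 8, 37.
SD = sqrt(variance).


Mean = 29.0000
Variance = 126.6667
SD = sqrt(126.6667) = 11.2546

SD = 11.2546


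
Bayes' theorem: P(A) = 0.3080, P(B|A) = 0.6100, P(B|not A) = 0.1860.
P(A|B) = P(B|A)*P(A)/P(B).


P(B) = P(B|A)*P(A) + P(B|A')*P(A')
= 0.6100*0.3080 + 0.1860*0.6920
= 0.187880 + 0.128712 = 0.316592
P(A|B) = 0.187880/0.316592 = 0.5934

P(A|B) = 0.5934


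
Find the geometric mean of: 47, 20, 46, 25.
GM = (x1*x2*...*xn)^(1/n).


Product = 47 × 20 × 46 × 25 = 1081000
GM = 1081000^(1/4) = 32.2446

GM = 32.2446


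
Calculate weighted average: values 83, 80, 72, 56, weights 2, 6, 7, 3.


Numerator = 83*2 + 80*6 + 72*7 + 56*3 = 1318
Denominator = 2 + 6 + 7 + 3 = 18
WM = 1318/18 = 73.2222

WM = 73.2222


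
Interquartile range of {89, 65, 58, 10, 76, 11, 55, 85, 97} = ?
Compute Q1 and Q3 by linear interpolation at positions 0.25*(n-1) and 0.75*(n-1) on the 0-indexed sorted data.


Sorted: 10, 11, 55, 58, 65, 76, 85, 89, 97
Q1 (25th %ile) = 55.0000
Q3 (75th %ile) = 85.0000
IQR = 85.0000 - 55.0000 = 30.0000

IQR = 30.0000


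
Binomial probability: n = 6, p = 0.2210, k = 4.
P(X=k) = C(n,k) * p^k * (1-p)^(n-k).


C(6,4) = 15
p^4 = 0.002385
(1-p)^2 = 0.606841
P = 15 * 0.002385 * 0.606841 = 0.0217

P(X=4) = 0.0217


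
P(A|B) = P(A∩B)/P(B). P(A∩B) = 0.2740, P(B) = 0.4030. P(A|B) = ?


P(A|B) = 0.2740/0.4030 = 0.6799

P(A|B) = 0.6799


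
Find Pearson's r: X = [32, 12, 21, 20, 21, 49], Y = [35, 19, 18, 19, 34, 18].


Mean X = 25.8333, Mean Y = 23.8333
SD X = 11.880189, SD Y = 7.559027
Cov = 1.305556
r = 1.305556/(11.880189*7.559027) = 0.0145

r = 0.0145


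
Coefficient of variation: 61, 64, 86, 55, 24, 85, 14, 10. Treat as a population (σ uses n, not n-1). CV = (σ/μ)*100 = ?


Mean = 49.8750
SD = 28.3612
CV = (28.3612/49.8750)*100 = 56.8646%

CV = 56.8646%


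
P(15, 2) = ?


P(15,2) = 15!/13!
= 1307674368000/6227020800
= 210

P(15,2) = 210


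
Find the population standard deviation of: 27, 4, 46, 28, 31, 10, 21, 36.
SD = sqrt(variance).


Mean = 25.3750
Variance = 161.4844
SD = sqrt(161.4844) = 12.7077

SD = 12.7077


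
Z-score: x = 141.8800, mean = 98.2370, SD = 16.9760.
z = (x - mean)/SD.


z = (141.8800 - 98.2370)/16.9760
= 43.6430/16.9760
= 2.5709

z = 2.5709


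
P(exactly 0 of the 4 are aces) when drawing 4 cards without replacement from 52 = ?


Hypergeometric: P(X=0) = C(4,0)·C(48,4) / C(52,4)
= 1 × 194580 / 270725
= 194580/270725 = 0.7187

P = 0.7187


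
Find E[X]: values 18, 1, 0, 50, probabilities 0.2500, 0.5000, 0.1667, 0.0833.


E[X] = 18*0.2500 + 1*0.5000 + 0*0.1667 + 50*0.0833
= 4.5000 + 0.5000 + 0 + 4.1650
= 9.1650

E[X] = 9.1650


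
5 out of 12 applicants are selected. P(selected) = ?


P = 5/12 = 0.4167

P = 0.4167


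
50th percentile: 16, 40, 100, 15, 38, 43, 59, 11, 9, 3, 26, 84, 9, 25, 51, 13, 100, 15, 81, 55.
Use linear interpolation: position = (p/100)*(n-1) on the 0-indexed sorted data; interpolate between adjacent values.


Sorted: 3, 9, 9, 11, 13, 15, 15, 16, 25, 26, 38, 40, 43, 51, 55, 59, 81, 84, 100, 100
n = 20
Index = 50/100 * 19 = 9.5000
Lower = data[9] = 26, Upper = data[10] = 38
P50 = 26 + 0.5000*(12) = 32.0000

P50 = 32.0000


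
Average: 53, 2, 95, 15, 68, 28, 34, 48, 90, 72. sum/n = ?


Sum = 53 + 2 + 95 + 15 + 68 + 28 + 34 + 48 + 90 + 72 = 505
n = 10
Mean = 505/10 = 50.5000

Mean = 50.5000


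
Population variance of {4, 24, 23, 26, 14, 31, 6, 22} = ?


Mean = 18.7500
Squared deviations: 217.5625, 27.5625, 18.0625, 52.5625, 22.5625, 150.0625, 162.5625, 10.5625
Sum = 661.5000
Variance = 661.5000/8 = 82.6875

Variance = 82.6875


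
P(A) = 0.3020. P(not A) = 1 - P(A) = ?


P(not A) = 1 - 0.3020 = 0.6980

P(not A) = 0.6980


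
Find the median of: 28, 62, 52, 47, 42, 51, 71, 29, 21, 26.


Sorted: 21, 26, 28, 29, 42, 47, 51, 52, 62, 71
n = 10 (even)
Middle values: 42 and 47
Median = (42+47)/2 = 44.5000

Median = 44.5000


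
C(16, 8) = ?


C(16,8) = 16!/(8! × 8!)
= 20922789888000/(40320 × 40320)
= 12870

C(16,8) = 12870


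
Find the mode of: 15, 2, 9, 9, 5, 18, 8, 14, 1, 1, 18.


Frequencies: 1:2, 2:1, 5:1, 8:1, 9:2, 14:1, 15:1, 18:2
Max frequency = 2
Mode = 1, 9, 18

Mode = 1, 9, 18


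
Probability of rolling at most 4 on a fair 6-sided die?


Favorable outcomes (roll ≤ 4): 4
Total outcomes = 6
P = 4/6 = 0.6667

P = 0.6667


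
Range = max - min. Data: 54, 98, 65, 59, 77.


Max = 98, Min = 54
Range = 98 - 54 = 44

Range = 44


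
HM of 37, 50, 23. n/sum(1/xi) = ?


Sum of reciprocals = 1/37 + 1/50 + 1/23 = 0.090505
HM = 3/0.090505 = 33.1472

HM = 33.1472


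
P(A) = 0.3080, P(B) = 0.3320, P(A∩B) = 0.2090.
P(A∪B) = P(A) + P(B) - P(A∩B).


P(A∪B) = 0.3080 + 0.3320 - 0.2090
= 0.6400 - 0.2090
= 0.4310

P(A∪B) = 0.4310


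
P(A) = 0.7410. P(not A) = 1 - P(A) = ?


P(not A) = 1 - 0.7410 = 0.2590

P(not A) = 0.2590


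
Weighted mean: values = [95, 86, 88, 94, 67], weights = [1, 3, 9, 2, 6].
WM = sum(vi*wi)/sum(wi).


Numerator = 95*1 + 86*3 + 88*9 + 94*2 + 67*6 = 1735
Denominator = 1 + 3 + 9 + 2 + 6 = 21
WM = 1735/21 = 82.6190

WM = 82.6190


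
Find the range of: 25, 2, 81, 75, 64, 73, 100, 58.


Max = 100, Min = 2
Range = 100 - 2 = 98

Range = 98


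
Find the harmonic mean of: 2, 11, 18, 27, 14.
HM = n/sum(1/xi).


Sum of reciprocals = 1/2 + 1/11 + 1/18 + 1/27 + 1/14 = 0.754930
HM = 5/0.754930 = 6.6231

HM = 6.6231


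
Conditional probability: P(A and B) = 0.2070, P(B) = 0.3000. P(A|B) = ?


P(A|B) = 0.2070/0.3000 = 0.6900

P(A|B) = 0.6900


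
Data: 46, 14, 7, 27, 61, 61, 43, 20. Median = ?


Sorted: 7, 14, 20, 27, 43, 46, 61, 61
n = 8 (even)
Middle values: 27 and 43
Median = (27+43)/2 = 35.0000

Median = 35.0000


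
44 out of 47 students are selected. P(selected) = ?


P = 44/47 = 0.9362

P = 0.9362


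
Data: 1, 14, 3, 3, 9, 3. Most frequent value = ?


Frequencies: 1:1, 3:3, 9:1, 14:1
Max frequency = 3
Mode = 3

Mode = 3


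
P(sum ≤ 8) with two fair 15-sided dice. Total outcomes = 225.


Total outcomes = 15×15 = 225
Favorable (sum ≤ 8): 28
P = 28/225 = 0.1244

P = 0.1244


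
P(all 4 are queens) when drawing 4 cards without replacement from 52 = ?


P(all queens) = (4/52) × (3/51) × (2/50) × (1/49)
= 3.6938e-06

P = 3.6938e-06


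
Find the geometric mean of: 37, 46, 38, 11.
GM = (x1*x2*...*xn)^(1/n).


Product = 37 × 46 × 38 × 11 = 711436
GM = 711436^(1/4) = 29.0425

GM = 29.0425


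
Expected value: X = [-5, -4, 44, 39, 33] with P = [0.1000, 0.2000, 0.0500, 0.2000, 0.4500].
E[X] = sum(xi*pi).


E[X] = -5*0.1000 - 4*0.2000 + 44*0.0500 + 39*0.2000 + 33*0.4500
= -0.5000 - 0.8000 + 2.2000 + 7.8000 + 14.8500
= 23.5500

E[X] = 23.5500


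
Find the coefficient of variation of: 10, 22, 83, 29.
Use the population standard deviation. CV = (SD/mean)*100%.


Mean = 36.0000
SD = 27.9732
CV = (27.9732/36.0000)*100 = 77.7033%

CV = 77.7033%


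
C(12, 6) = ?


C(12,6) = 12!/(6! × 6!)
= 479001600/(720 × 720)
= 924

C(12,6) = 924


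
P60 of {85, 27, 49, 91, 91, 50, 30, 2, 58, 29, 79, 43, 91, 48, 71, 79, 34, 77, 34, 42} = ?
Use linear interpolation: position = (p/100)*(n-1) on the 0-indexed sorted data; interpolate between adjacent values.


Sorted: 2, 27, 29, 30, 34, 34, 42, 43, 48, 49, 50, 58, 71, 77, 79, 79, 85, 91, 91, 91
n = 20
Index = 60/100 * 19 = 11.4000
Lower = data[11] = 58, Upper = data[12] = 71
P60 = 58 + 0.4000*(13) = 63.2000

P60 = 63.2000


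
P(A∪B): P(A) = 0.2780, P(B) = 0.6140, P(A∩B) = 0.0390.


P(A∪B) = 0.2780 + 0.6140 - 0.0390
= 0.8920 - 0.0390
= 0.8530

P(A∪B) = 0.8530


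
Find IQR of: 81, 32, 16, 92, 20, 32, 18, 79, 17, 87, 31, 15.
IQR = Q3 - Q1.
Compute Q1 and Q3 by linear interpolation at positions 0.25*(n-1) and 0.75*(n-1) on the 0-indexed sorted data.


Sorted: 15, 16, 17, 18, 20, 31, 32, 32, 79, 81, 87, 92
Q1 (25th %ile) = 17.7500
Q3 (75th %ile) = 79.5000
IQR = 79.5000 - 17.7500 = 61.7500

IQR = 61.7500


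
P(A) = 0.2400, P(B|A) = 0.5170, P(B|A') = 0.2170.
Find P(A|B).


P(B) = P(B|A)*P(A) + P(B|A')*P(A')
= 0.5170*0.2400 + 0.2170*0.7600
= 0.124080 + 0.164920 = 0.289000
P(A|B) = 0.124080/0.289000 = 0.4293

P(A|B) = 0.4293


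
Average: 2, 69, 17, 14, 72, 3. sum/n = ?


Sum = 2 + 69 + 17 + 14 + 72 + 3 = 177
n = 6
Mean = 177/6 = 29.5000

Mean = 29.5000


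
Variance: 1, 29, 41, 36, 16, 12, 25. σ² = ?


Mean = 22.8571
Squared deviations: 477.7347, 37.7347, 329.1633, 172.7347, 47.0204, 117.8776, 4.5918
Sum = 1186.8571
Variance = 1186.8571/7 = 169.5510

Variance = 169.5510


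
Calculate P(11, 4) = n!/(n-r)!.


P(11,4) = 11!/7!
= 39916800/5040
= 7920

P(11,4) = 7920


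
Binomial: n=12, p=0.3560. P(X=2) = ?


C(12,2) = 66
p^2 = 0.126736
(1-p)^10 = 0.012270
P = 66 * 0.126736 * 0.012270 = 0.1026

P(X=2) = 0.1026


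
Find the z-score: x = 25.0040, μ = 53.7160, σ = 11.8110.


z = (25.0040 - 53.7160)/11.8110
= -28.7120/11.8110
= -2.4310

z = -2.4310


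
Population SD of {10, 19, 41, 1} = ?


Mean = 17.7500
Variance = 220.6875
SD = sqrt(220.6875) = 14.8556

SD = 14.8556


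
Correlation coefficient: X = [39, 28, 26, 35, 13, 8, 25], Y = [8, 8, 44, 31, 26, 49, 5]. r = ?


Mean X = 24.8571, Mean Y = 24.4286
SD X = 10.273803, SD Y = 16.689236
Cov = -90.081633
r = -90.081633/(10.273803*16.689236) = -0.5254

r = -0.5254


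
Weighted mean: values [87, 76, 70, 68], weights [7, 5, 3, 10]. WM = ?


Numerator = 87*7 + 76*5 + 70*3 + 68*10 = 1879
Denominator = 7 + 5 + 3 + 10 = 25
WM = 1879/25 = 75.1600

WM = 75.1600


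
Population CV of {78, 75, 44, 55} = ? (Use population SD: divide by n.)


Mean = 63.0000
SD = 14.0890
CV = (14.0890/63.0000)*100 = 22.3635%

CV = 22.3635%


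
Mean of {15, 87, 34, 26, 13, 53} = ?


Sum = 15 + 87 + 34 + 26 + 13 + 53 = 228
n = 6
Mean = 228/6 = 38.0000

Mean = 38.0000


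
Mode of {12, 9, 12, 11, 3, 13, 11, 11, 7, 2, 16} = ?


Frequencies: 2:1, 3:1, 7:1, 9:1, 11:3, 12:2, 13:1, 16:1
Max frequency = 3
Mode = 11

Mode = 11


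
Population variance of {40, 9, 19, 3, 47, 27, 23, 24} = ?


Mean = 24.0000
Squared deviations: 256.0000, 225.0000, 25.0000, 441.0000, 529.0000, 9.0000, 1.0000, 0
Sum = 1486.0000
Variance = 1486.0000/8 = 185.7500

Variance = 185.7500


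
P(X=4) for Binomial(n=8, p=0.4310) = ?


C(8,4) = 70
p^4 = 0.034507
(1-p)^4 = 0.104821
P = 70 * 0.034507 * 0.104821 = 0.2532

P(X=4) = 0.2532


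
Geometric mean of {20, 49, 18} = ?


Product = 20 × 49 × 18 = 17640
GM = 17640^(1/3) = 26.0315

GM = 26.0315
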